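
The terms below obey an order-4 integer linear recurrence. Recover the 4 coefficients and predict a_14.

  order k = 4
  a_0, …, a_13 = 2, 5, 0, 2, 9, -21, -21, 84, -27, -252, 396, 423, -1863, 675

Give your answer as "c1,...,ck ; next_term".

  a_4 = 0·2 + -3·0 + 3·5 + -3·2 = 9
  a_5 = 0·9 + -3·2 + 3·0 + -3·5 = -21
  a_6 = 0·-21 + -3·9 + 3·2 + -3·0 = -21
  a_7 = 0·-21 + -3·-21 + 3·9 + -3·2 = 84
  a_8 = 0·84 + -3·-21 + 3·-21 + -3·9 = -27
  a_9 = 0·-27 + -3·84 + 3·-21 + -3·-21 = -252
  a_10 = 0·-252 + -3·-27 + 3·84 + -3·-21 = 396
  a_11 = 0·396 + -3·-252 + 3·-27 + -3·84 = 423
  a_12 = 0·423 + -3·396 + 3·-252 + -3·-27 = -1863
  a_13 = 0·-1863 + -3·423 + 3·396 + -3·-252 = 675
  a_14 = 0·675 + -3·-1863 + 3·423 + -3·396 = 5670

0,-3,3,-3 ; 5670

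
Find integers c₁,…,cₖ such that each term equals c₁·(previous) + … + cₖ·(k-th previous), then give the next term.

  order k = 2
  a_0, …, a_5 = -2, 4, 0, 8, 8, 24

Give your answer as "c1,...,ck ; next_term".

1,2 ; 40

  a_2 = 1·4 + 2·-2 = 0
  a_3 = 1·0 + 2·4 = 8
  a_4 = 1·8 + 2·0 = 8
  a_5 = 1·8 + 2·8 = 24
  a_6 = 1·24 + 2·8 = 40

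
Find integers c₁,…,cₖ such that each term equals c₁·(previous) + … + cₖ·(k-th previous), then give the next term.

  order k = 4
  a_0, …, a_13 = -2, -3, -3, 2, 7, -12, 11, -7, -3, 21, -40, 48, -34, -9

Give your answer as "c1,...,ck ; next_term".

  a_4 = -2·2 + -2·-3 + -1·-3 + -1·-2 = 7
  a_5 = -2·7 + -2·2 + -1·-3 + -1·-3 = -12
  a_6 = -2·-12 + -2·7 + -1·2 + -1·-3 = 11
  a_7 = -2·11 + -2·-12 + -1·7 + -1·2 = -7
  a_8 = -2·-7 + -2·11 + -1·-12 + -1·7 = -3
  a_9 = -2·-3 + -2·-7 + -1·11 + -1·-12 = 21
  a_10 = -2·21 + -2·-3 + -1·-7 + -1·11 = -40
  a_11 = -2·-40 + -2·21 + -1·-3 + -1·-7 = 48
  a_12 = -2·48 + -2·-40 + -1·21 + -1·-3 = -34
  a_13 = -2·-34 + -2·48 + -1·-40 + -1·21 = -9
  a_14 = -2·-9 + -2·-34 + -1·48 + -1·-40 = 78

-2,-2,-1,-1 ; 78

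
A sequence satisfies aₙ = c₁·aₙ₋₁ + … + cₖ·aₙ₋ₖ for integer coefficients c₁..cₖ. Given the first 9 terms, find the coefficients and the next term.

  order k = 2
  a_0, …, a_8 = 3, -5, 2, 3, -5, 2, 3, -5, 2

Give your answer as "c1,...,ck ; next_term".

-1,-1 ; 3

  a_2 = -1·-5 + -1·3 = 2
  a_3 = -1·2 + -1·-5 = 3
  a_4 = -1·3 + -1·2 = -5
  a_5 = -1·-5 + -1·3 = 2
  a_6 = -1·2 + -1·-5 = 3
  a_7 = -1·3 + -1·2 = -5
  a_8 = -1·-5 + -1·3 = 2
  a_9 = -1·2 + -1·-5 = 3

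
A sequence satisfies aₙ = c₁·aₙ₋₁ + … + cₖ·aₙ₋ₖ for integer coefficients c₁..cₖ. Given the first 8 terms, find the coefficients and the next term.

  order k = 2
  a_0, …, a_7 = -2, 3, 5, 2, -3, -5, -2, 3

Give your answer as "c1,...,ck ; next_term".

  a_2 = 1·3 + -1·-2 = 5
  a_3 = 1·5 + -1·3 = 2
  a_4 = 1·2 + -1·5 = -3
  a_5 = 1·-3 + -1·2 = -5
  a_6 = 1·-5 + -1·-3 = -2
  a_7 = 1·-2 + -1·-5 = 3
  a_8 = 1·3 + -1·-2 = 5

1,-1 ; 5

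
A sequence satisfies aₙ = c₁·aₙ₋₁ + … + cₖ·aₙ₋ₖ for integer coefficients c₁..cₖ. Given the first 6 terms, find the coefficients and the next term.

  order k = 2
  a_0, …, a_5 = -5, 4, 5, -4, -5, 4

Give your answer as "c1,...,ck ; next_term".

  a_2 = 0·4 + -1·-5 = 5
  a_3 = 0·5 + -1·4 = -4
  a_4 = 0·-4 + -1·5 = -5
  a_5 = 0·-5 + -1·-4 = 4
  a_6 = 0·4 + -1·-5 = 5

0,-1 ; 5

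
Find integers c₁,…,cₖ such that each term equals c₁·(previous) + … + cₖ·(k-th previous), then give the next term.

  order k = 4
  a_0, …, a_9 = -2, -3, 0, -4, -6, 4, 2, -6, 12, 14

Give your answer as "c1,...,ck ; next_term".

  a_4 = 1·-4 + -1·0 + 2·-3 + -2·-2 = -6
  a_5 = 1·-6 + -1·-4 + 2·0 + -2·-3 = 4
  a_6 = 1·4 + -1·-6 + 2·-4 + -2·0 = 2
  a_7 = 1·2 + -1·4 + 2·-6 + -2·-4 = -6
  a_8 = 1·-6 + -1·2 + 2·4 + -2·-6 = 12
  a_9 = 1·12 + -1·-6 + 2·2 + -2·4 = 14
  a_10 = 1·14 + -1·12 + 2·-6 + -2·2 = -14

1,-1,2,-2 ; -14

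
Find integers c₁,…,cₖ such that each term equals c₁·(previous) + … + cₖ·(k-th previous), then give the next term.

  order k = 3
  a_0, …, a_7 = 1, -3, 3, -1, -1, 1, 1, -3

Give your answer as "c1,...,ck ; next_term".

  a_3 = -2·3 + -2·-3 + -1·1 = -1
  a_4 = -2·-1 + -2·3 + -1·-3 = -1
  a_5 = -2·-1 + -2·-1 + -1·3 = 1
  a_6 = -2·1 + -2·-1 + -1·-1 = 1
  a_7 = -2·1 + -2·1 + -1·-1 = -3
  a_8 = -2·-3 + -2·1 + -1·1 = 3

-2,-2,-1 ; 3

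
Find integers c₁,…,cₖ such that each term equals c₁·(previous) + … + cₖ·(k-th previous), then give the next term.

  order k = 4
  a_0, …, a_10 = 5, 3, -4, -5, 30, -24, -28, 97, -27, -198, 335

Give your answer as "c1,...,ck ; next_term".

-1,-1,2,3 ; 100

  a_4 = -1·-5 + -1·-4 + 2·3 + 3·5 = 30
  a_5 = -1·30 + -1·-5 + 2·-4 + 3·3 = -24
  a_6 = -1·-24 + -1·30 + 2·-5 + 3·-4 = -28
  a_7 = -1·-28 + -1·-24 + 2·30 + 3·-5 = 97
  a_8 = -1·97 + -1·-28 + 2·-24 + 3·30 = -27
  a_9 = -1·-27 + -1·97 + 2·-28 + 3·-24 = -198
  a_10 = -1·-198 + -1·-27 + 2·97 + 3·-28 = 335
  a_11 = -1·335 + -1·-198 + 2·-27 + 3·97 = 100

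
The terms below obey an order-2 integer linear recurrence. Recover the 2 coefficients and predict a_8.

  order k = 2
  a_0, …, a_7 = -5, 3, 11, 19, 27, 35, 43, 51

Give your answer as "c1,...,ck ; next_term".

2,-1 ; 59

  a_2 = 2·3 + -1·-5 = 11
  a_3 = 2·11 + -1·3 = 19
  a_4 = 2·19 + -1·11 = 27
  a_5 = 2·27 + -1·19 = 35
  a_6 = 2·35 + -1·27 = 43
  a_7 = 2·43 + -1·35 = 51
  a_8 = 2·51 + -1·43 = 59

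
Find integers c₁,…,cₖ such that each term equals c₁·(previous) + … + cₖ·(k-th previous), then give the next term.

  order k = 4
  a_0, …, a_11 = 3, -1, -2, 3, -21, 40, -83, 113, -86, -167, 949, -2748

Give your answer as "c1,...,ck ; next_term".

-2,1,4,-3 ; 6035

  a_4 = -2·3 + 1·-2 + 4·-1 + -3·3 = -21
  a_5 = -2·-21 + 1·3 + 4·-2 + -3·-1 = 40
  a_6 = -2·40 + 1·-21 + 4·3 + -3·-2 = -83
  a_7 = -2·-83 + 1·40 + 4·-21 + -3·3 = 113
  a_8 = -2·113 + 1·-83 + 4·40 + -3·-21 = -86
  a_9 = -2·-86 + 1·113 + 4·-83 + -3·40 = -167
  a_10 = -2·-167 + 1·-86 + 4·113 + -3·-83 = 949
  a_11 = -2·949 + 1·-167 + 4·-86 + -3·113 = -2748
  a_12 = -2·-2748 + 1·949 + 4·-167 + -3·-86 = 6035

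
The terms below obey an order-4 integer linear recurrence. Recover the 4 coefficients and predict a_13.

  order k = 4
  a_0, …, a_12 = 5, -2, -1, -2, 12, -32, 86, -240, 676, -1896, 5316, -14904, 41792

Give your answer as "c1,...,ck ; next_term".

  a_4 = -2·-2 + 2·-1 + 0·-2 + 2·5 = 12
  a_5 = -2·12 + 2·-2 + 0·-1 + 2·-2 = -32
  a_6 = -2·-32 + 2·12 + 0·-2 + 2·-1 = 86
  a_7 = -2·86 + 2·-32 + 0·12 + 2·-2 = -240
  a_8 = -2·-240 + 2·86 + 0·-32 + 2·12 = 676
  a_9 = -2·676 + 2·-240 + 0·86 + 2·-32 = -1896
  a_10 = -2·-1896 + 2·676 + 0·-240 + 2·86 = 5316
  a_11 = -2·5316 + 2·-1896 + 0·676 + 2·-240 = -14904
  a_12 = -2·-14904 + 2·5316 + 0·-1896 + 2·676 = 41792
  a_13 = -2·41792 + 2·-14904 + 0·5316 + 2·-1896 = -117184

-2,2,0,2 ; -117184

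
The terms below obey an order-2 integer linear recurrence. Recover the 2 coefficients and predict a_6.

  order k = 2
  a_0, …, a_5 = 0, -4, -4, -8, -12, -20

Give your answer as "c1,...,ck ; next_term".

1,1 ; -32

  a_2 = 1·-4 + 1·0 = -4
  a_3 = 1·-4 + 1·-4 = -8
  a_4 = 1·-8 + 1·-4 = -12
  a_5 = 1·-12 + 1·-8 = -20
  a_6 = 1·-20 + 1·-12 = -32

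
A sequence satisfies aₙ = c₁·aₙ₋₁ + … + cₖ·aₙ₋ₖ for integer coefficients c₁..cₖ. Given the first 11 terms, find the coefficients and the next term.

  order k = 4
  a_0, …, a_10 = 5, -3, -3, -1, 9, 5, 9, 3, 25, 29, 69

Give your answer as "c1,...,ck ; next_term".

  a_4 = 1·-1 + 1·-3 + -1·-3 + 2·5 = 9
  a_5 = 1·9 + 1·-1 + -1·-3 + 2·-3 = 5
  a_6 = 1·5 + 1·9 + -1·-1 + 2·-3 = 9
  a_7 = 1·9 + 1·5 + -1·9 + 2·-1 = 3
  a_8 = 1·3 + 1·9 + -1·5 + 2·9 = 25
  a_9 = 1·25 + 1·3 + -1·9 + 2·5 = 29
  a_10 = 1·29 + 1·25 + -1·3 + 2·9 = 69
  a_11 = 1·69 + 1·29 + -1·25 + 2·3 = 79

1,1,-1,2 ; 79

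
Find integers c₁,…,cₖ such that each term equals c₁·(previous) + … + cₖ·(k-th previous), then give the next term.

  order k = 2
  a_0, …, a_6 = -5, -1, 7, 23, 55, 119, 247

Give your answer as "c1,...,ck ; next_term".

  a_2 = 3·-1 + -2·-5 = 7
  a_3 = 3·7 + -2·-1 = 23
  a_4 = 3·23 + -2·7 = 55
  a_5 = 3·55 + -2·23 = 119
  a_6 = 3·119 + -2·55 = 247
  a_7 = 3·247 + -2·119 = 503

3,-2 ; 503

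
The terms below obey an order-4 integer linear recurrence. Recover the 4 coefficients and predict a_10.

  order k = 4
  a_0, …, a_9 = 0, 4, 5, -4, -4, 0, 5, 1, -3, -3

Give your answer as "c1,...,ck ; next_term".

  a_4 = 1·-4 + 0·5 + 0·4 + 1·0 = -4
  a_5 = 1·-4 + 0·-4 + 0·5 + 1·4 = 0
  a_6 = 1·0 + 0·-4 + 0·-4 + 1·5 = 5
  a_7 = 1·5 + 0·0 + 0·-4 + 1·-4 = 1
  a_8 = 1·1 + 0·5 + 0·0 + 1·-4 = -3
  a_9 = 1·-3 + 0·1 + 0·5 + 1·0 = -3
  a_10 = 1·-3 + 0·-3 + 0·1 + 1·5 = 2

1,0,0,1 ; 2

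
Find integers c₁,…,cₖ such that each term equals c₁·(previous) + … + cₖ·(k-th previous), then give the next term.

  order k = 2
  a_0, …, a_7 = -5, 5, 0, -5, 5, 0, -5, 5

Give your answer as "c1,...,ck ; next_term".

  a_2 = -1·5 + -1·-5 = 0
  a_3 = -1·0 + -1·5 = -5
  a_4 = -1·-5 + -1·0 = 5
  a_5 = -1·5 + -1·-5 = 0
  a_6 = -1·0 + -1·5 = -5
  a_7 = -1·-5 + -1·0 = 5
  a_8 = -1·5 + -1·-5 = 0

-1,-1 ; 0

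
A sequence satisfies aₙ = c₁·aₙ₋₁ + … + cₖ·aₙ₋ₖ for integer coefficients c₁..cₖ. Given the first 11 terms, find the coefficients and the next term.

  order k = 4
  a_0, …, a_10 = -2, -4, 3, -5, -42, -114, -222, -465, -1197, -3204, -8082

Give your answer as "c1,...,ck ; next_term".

3,-3,3,3 ; -19620

  a_4 = 3·-5 + -3·3 + 3·-4 + 3·-2 = -42
  a_5 = 3·-42 + -3·-5 + 3·3 + 3·-4 = -114
  a_6 = 3·-114 + -3·-42 + 3·-5 + 3·3 = -222
  a_7 = 3·-222 + -3·-114 + 3·-42 + 3·-5 = -465
  a_8 = 3·-465 + -3·-222 + 3·-114 + 3·-42 = -1197
  a_9 = 3·-1197 + -3·-465 + 3·-222 + 3·-114 = -3204
  a_10 = 3·-3204 + -3·-1197 + 3·-465 + 3·-222 = -8082
  a_11 = 3·-8082 + -3·-3204 + 3·-1197 + 3·-465 = -19620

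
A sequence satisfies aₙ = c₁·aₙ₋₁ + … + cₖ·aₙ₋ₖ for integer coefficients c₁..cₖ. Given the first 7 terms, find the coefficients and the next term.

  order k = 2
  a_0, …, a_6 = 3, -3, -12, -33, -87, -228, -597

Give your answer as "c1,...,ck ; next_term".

  a_2 = 3·-3 + -1·3 = -12
  a_3 = 3·-12 + -1·-3 = -33
  a_4 = 3·-33 + -1·-12 = -87
  a_5 = 3·-87 + -1·-33 = -228
  a_6 = 3·-228 + -1·-87 = -597
  a_7 = 3·-597 + -1·-228 = -1563

3,-1 ; -1563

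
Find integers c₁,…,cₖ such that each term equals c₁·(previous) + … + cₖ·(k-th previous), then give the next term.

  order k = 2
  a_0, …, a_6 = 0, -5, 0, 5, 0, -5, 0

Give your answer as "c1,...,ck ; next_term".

0,-1 ; 5

  a_2 = 0·-5 + -1·0 = 0
  a_3 = 0·0 + -1·-5 = 5
  a_4 = 0·5 + -1·0 = 0
  a_5 = 0·0 + -1·5 = -5
  a_6 = 0·-5 + -1·0 = 0
  a_7 = 0·0 + -1·-5 = 5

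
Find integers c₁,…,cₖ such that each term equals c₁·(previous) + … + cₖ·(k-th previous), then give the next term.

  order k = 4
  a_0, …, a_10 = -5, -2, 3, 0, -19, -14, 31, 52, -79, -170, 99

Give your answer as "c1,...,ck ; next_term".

  a_4 = 0·0 + -1·3 + -2·-2 + 4·-5 = -19
  a_5 = 0·-19 + -1·0 + -2·3 + 4·-2 = -14
  a_6 = 0·-14 + -1·-19 + -2·0 + 4·3 = 31
  a_7 = 0·31 + -1·-14 + -2·-19 + 4·0 = 52
  a_8 = 0·52 + -1·31 + -2·-14 + 4·-19 = -79
  a_9 = 0·-79 + -1·52 + -2·31 + 4·-14 = -170
  a_10 = 0·-170 + -1·-79 + -2·52 + 4·31 = 99
  a_11 = 0·99 + -1·-170 + -2·-79 + 4·52 = 536

0,-1,-2,4 ; 536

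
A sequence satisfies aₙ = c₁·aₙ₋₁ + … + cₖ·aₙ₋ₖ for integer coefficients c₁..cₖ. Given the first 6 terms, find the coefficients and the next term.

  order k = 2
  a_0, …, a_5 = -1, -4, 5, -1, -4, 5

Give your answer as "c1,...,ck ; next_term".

-1,-1 ; -1

  a_2 = -1·-4 + -1·-1 = 5
  a_3 = -1·5 + -1·-4 = -1
  a_4 = -1·-1 + -1·5 = -4
  a_5 = -1·-4 + -1·-1 = 5
  a_6 = -1·5 + -1·-4 = -1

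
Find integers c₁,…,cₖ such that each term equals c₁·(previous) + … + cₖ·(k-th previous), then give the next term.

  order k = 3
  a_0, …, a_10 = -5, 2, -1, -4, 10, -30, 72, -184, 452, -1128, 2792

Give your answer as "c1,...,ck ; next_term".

  a_3 = -2·-1 + 2·2 + 2·-5 = -4
  a_4 = -2·-4 + 2·-1 + 2·2 = 10
  a_5 = -2·10 + 2·-4 + 2·-1 = -30
  a_6 = -2·-30 + 2·10 + 2·-4 = 72
  a_7 = -2·72 + 2·-30 + 2·10 = -184
  a_8 = -2·-184 + 2·72 + 2·-30 = 452
  a_9 = -2·452 + 2·-184 + 2·72 = -1128
  a_10 = -2·-1128 + 2·452 + 2·-184 = 2792
  a_11 = -2·2792 + 2·-1128 + 2·452 = -6936

-2,2,2 ; -6936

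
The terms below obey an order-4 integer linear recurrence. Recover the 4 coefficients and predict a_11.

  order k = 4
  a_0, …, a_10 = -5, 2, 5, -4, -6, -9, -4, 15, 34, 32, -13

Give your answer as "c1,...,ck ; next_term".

  a_4 = 1·-4 + -1·5 + -1·2 + -1·-5 = -6
  a_5 = 1·-6 + -1·-4 + -1·5 + -1·2 = -9
  a_6 = 1·-9 + -1·-6 + -1·-4 + -1·5 = -4
  a_7 = 1·-4 + -1·-9 + -1·-6 + -1·-4 = 15
  a_8 = 1·15 + -1·-4 + -1·-9 + -1·-6 = 34
  a_9 = 1·34 + -1·15 + -1·-4 + -1·-9 = 32
  a_10 = 1·32 + -1·34 + -1·15 + -1·-4 = -13
  a_11 = 1·-13 + -1·32 + -1·34 + -1·15 = -94

1,-1,-1,-1 ; -94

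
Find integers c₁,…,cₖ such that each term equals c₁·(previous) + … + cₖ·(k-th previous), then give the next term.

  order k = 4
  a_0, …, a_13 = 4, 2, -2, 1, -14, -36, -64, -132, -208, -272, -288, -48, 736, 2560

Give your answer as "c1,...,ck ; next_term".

2,0,0,-4 ; 6272

  a_4 = 2·1 + 0·-2 + 0·2 + -4·4 = -14
  a_5 = 2·-14 + 0·1 + 0·-2 + -4·2 = -36
  a_6 = 2·-36 + 0·-14 + 0·1 + -4·-2 = -64
  a_7 = 2·-64 + 0·-36 + 0·-14 + -4·1 = -132
  a_8 = 2·-132 + 0·-64 + 0·-36 + -4·-14 = -208
  a_9 = 2·-208 + 0·-132 + 0·-64 + -4·-36 = -272
  a_10 = 2·-272 + 0·-208 + 0·-132 + -4·-64 = -288
  a_11 = 2·-288 + 0·-272 + 0·-208 + -4·-132 = -48
  a_12 = 2·-48 + 0·-288 + 0·-272 + -4·-208 = 736
  a_13 = 2·736 + 0·-48 + 0·-288 + -4·-272 = 2560
  a_14 = 2·2560 + 0·736 + 0·-48 + -4·-288 = 6272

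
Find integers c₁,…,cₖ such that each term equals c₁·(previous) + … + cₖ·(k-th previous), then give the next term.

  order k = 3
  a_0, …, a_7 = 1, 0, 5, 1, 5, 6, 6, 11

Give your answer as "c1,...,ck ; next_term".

0,1,1 ; 12

  a_3 = 0·5 + 1·0 + 1·1 = 1
  a_4 = 0·1 + 1·5 + 1·0 = 5
  a_5 = 0·5 + 1·1 + 1·5 = 6
  a_6 = 0·6 + 1·5 + 1·1 = 6
  a_7 = 0·6 + 1·6 + 1·5 = 11
  a_8 = 0·11 + 1·6 + 1·6 = 12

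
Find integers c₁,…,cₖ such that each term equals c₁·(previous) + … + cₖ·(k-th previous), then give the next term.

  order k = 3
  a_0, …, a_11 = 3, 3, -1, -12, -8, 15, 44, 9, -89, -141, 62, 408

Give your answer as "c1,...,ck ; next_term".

  a_3 = 0·-1 + -1·3 + -3·3 = -12
  a_4 = 0·-12 + -1·-1 + -3·3 = -8
  a_5 = 0·-8 + -1·-12 + -3·-1 = 15
  a_6 = 0·15 + -1·-8 + -3·-12 = 44
  a_7 = 0·44 + -1·15 + -3·-8 = 9
  a_8 = 0·9 + -1·44 + -3·15 = -89
  a_9 = 0·-89 + -1·9 + -3·44 = -141
  a_10 = 0·-141 + -1·-89 + -3·9 = 62
  a_11 = 0·62 + -1·-141 + -3·-89 = 408
  a_12 = 0·408 + -1·62 + -3·-141 = 361

0,-1,-3 ; 361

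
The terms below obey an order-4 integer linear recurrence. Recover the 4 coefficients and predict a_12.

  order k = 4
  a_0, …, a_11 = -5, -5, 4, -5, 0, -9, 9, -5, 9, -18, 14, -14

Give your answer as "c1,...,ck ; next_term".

  a_4 = 0·-5 + 0·4 + -1·-5 + 1·-5 = 0
  a_5 = 0·0 + 0·-5 + -1·4 + 1·-5 = -9
  a_6 = 0·-9 + 0·0 + -1·-5 + 1·4 = 9
  a_7 = 0·9 + 0·-9 + -1·0 + 1·-5 = -5
  a_8 = 0·-5 + 0·9 + -1·-9 + 1·0 = 9
  a_9 = 0·9 + 0·-5 + -1·9 + 1·-9 = -18
  a_10 = 0·-18 + 0·9 + -1·-5 + 1·9 = 14
  a_11 = 0·14 + 0·-18 + -1·9 + 1·-5 = -14
  a_12 = 0·-14 + 0·14 + -1·-18 + 1·9 = 27

0,0,-1,1 ; 27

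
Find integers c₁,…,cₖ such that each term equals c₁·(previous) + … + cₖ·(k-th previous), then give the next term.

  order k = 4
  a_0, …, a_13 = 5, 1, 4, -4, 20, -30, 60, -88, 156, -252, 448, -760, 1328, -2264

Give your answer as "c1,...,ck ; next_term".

-2,0,2,2 ; 3904

  a_4 = -2·-4 + 0·4 + 2·1 + 2·5 = 20
  a_5 = -2·20 + 0·-4 + 2·4 + 2·1 = -30
  a_6 = -2·-30 + 0·20 + 2·-4 + 2·4 = 60
  a_7 = -2·60 + 0·-30 + 2·20 + 2·-4 = -88
  a_8 = -2·-88 + 0·60 + 2·-30 + 2·20 = 156
  a_9 = -2·156 + 0·-88 + 2·60 + 2·-30 = -252
  a_10 = -2·-252 + 0·156 + 2·-88 + 2·60 = 448
  a_11 = -2·448 + 0·-252 + 2·156 + 2·-88 = -760
  a_12 = -2·-760 + 0·448 + 2·-252 + 2·156 = 1328
  a_13 = -2·1328 + 0·-760 + 2·448 + 2·-252 = -2264
  a_14 = -2·-2264 + 0·1328 + 2·-760 + 2·448 = 3904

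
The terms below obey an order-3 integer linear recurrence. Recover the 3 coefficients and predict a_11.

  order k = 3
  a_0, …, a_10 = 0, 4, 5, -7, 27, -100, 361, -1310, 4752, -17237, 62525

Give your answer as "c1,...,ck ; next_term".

  a_3 = -3·5 + 2·4 + -1·0 = -7
  a_4 = -3·-7 + 2·5 + -1·4 = 27
  a_5 = -3·27 + 2·-7 + -1·5 = -100
  a_6 = -3·-100 + 2·27 + -1·-7 = 361
  a_7 = -3·361 + 2·-100 + -1·27 = -1310
  a_8 = -3·-1310 + 2·361 + -1·-100 = 4752
  a_9 = -3·4752 + 2·-1310 + -1·361 = -17237
  a_10 = -3·-17237 + 2·4752 + -1·-1310 = 62525
  a_11 = -3·62525 + 2·-17237 + -1·4752 = -226801

-3,2,-1 ; -226801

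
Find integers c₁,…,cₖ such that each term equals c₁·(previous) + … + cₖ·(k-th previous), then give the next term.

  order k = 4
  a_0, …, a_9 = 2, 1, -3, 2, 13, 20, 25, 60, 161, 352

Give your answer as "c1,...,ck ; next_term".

  a_4 = 2·2 + -1·-3 + 2·1 + 2·2 = 13
  a_5 = 2·13 + -1·2 + 2·-3 + 2·1 = 20
  a_6 = 2·20 + -1·13 + 2·2 + 2·-3 = 25
  a_7 = 2·25 + -1·20 + 2·13 + 2·2 = 60
  a_8 = 2·60 + -1·25 + 2·20 + 2·13 = 161
  a_9 = 2·161 + -1·60 + 2·25 + 2·20 = 352
  a_10 = 2·352 + -1·161 + 2·60 + 2·25 = 713

2,-1,2,2 ; 713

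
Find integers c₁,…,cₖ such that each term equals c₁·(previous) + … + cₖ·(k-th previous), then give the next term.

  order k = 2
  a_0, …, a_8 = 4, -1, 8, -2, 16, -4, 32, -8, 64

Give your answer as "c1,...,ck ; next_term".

0,2 ; -16

  a_2 = 0·-1 + 2·4 = 8
  a_3 = 0·8 + 2·-1 = -2
  a_4 = 0·-2 + 2·8 = 16
  a_5 = 0·16 + 2·-2 = -4
  a_6 = 0·-4 + 2·16 = 32
  a_7 = 0·32 + 2·-4 = -8
  a_8 = 0·-8 + 2·32 = 64
  a_9 = 0·64 + 2·-8 = -16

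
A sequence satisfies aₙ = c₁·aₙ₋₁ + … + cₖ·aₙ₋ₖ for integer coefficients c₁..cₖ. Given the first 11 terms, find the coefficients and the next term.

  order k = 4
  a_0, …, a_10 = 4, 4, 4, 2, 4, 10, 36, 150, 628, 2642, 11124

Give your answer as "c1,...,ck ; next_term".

  a_4 = 4·2 + 1·4 + 0·4 + -2·4 = 4
  a_5 = 4·4 + 1·2 + 0·4 + -2·4 = 10
  a_6 = 4·10 + 1·4 + 0·2 + -2·4 = 36
  a_7 = 4·36 + 1·10 + 0·4 + -2·2 = 150
  a_8 = 4·150 + 1·36 + 0·10 + -2·4 = 628
  a_9 = 4·628 + 1·150 + 0·36 + -2·10 = 2642
  a_10 = 4·2642 + 1·628 + 0·150 + -2·36 = 11124
  a_11 = 4·11124 + 1·2642 + 0·628 + -2·150 = 46838

4,1,0,-2 ; 46838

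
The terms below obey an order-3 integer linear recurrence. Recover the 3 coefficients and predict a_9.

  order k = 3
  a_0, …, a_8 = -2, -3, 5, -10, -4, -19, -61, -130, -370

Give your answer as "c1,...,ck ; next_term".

1,3,3 ; -943

  a_3 = 1·5 + 3·-3 + 3·-2 = -10
  a_4 = 1·-10 + 3·5 + 3·-3 = -4
  a_5 = 1·-4 + 3·-10 + 3·5 = -19
  a_6 = 1·-19 + 3·-4 + 3·-10 = -61
  a_7 = 1·-61 + 3·-19 + 3·-4 = -130
  a_8 = 1·-130 + 3·-61 + 3·-19 = -370
  a_9 = 1·-370 + 3·-130 + 3·-61 = -943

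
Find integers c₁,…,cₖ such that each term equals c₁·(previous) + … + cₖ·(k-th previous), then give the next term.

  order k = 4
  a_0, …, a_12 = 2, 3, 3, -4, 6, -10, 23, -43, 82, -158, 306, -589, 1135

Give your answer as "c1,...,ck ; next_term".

-1,1,-1,1 ; -2188

  a_4 = -1·-4 + 1·3 + -1·3 + 1·2 = 6
  a_5 = -1·6 + 1·-4 + -1·3 + 1·3 = -10
  a_6 = -1·-10 + 1·6 + -1·-4 + 1·3 = 23
  a_7 = -1·23 + 1·-10 + -1·6 + 1·-4 = -43
  a_8 = -1·-43 + 1·23 + -1·-10 + 1·6 = 82
  a_9 = -1·82 + 1·-43 + -1·23 + 1·-10 = -158
  a_10 = -1·-158 + 1·82 + -1·-43 + 1·23 = 306
  a_11 = -1·306 + 1·-158 + -1·82 + 1·-43 = -589
  a_12 = -1·-589 + 1·306 + -1·-158 + 1·82 = 1135
  a_13 = -1·1135 + 1·-589 + -1·306 + 1·-158 = -2188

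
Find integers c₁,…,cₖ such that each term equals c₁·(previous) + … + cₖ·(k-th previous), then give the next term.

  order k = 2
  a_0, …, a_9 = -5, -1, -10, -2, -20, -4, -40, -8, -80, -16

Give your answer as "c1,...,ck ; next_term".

  a_2 = 0·-1 + 2·-5 = -10
  a_3 = 0·-10 + 2·-1 = -2
  a_4 = 0·-2 + 2·-10 = -20
  a_5 = 0·-20 + 2·-2 = -4
  a_6 = 0·-4 + 2·-20 = -40
  a_7 = 0·-40 + 2·-4 = -8
  a_8 = 0·-8 + 2·-40 = -80
  a_9 = 0·-80 + 2·-8 = -16
  a_10 = 0·-16 + 2·-80 = -160

0,2 ; -160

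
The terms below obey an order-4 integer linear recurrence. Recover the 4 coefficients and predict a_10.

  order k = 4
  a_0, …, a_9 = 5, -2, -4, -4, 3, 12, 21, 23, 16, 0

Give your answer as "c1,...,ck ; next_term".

  a_4 = 2·-4 + -1·-4 + -1·-2 + 1·5 = 3
  a_5 = 2·3 + -1·-4 + -1·-4 + 1·-2 = 12
  a_6 = 2·12 + -1·3 + -1·-4 + 1·-4 = 21
  a_7 = 2·21 + -1·12 + -1·3 + 1·-4 = 23
  a_8 = 2·23 + -1·21 + -1·12 + 1·3 = 16
  a_9 = 2·16 + -1·23 + -1·21 + 1·12 = 0
  a_10 = 2·0 + -1·16 + -1·23 + 1·21 = -18

2,-1,-1,1 ; -18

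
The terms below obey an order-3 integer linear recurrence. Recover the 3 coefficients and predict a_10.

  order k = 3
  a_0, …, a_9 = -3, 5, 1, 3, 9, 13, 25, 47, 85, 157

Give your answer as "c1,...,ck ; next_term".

  a_3 = 1·1 + 1·5 + 1·-3 = 3
  a_4 = 1·3 + 1·1 + 1·5 = 9
  a_5 = 1·9 + 1·3 + 1·1 = 13
  a_6 = 1·13 + 1·9 + 1·3 = 25
  a_7 = 1·25 + 1·13 + 1·9 = 47
  a_8 = 1·47 + 1·25 + 1·13 = 85
  a_9 = 1·85 + 1·47 + 1·25 = 157
  a_10 = 1·157 + 1·85 + 1·47 = 289

1,1,1 ; 289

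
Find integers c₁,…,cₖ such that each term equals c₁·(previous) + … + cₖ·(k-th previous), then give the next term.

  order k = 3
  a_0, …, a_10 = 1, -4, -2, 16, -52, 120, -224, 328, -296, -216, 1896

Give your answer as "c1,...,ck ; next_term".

  a_3 = -3·-2 + -2·-4 + 2·1 = 16
  a_4 = -3·16 + -2·-2 + 2·-4 = -52
  a_5 = -3·-52 + -2·16 + 2·-2 = 120
  a_6 = -3·120 + -2·-52 + 2·16 = -224
  a_7 = -3·-224 + -2·120 + 2·-52 = 328
  a_8 = -3·328 + -2·-224 + 2·120 = -296
  a_9 = -3·-296 + -2·328 + 2·-224 = -216
  a_10 = -3·-216 + -2·-296 + 2·328 = 1896
  a_11 = -3·1896 + -2·-216 + 2·-296 = -5848

-3,-2,2 ; -5848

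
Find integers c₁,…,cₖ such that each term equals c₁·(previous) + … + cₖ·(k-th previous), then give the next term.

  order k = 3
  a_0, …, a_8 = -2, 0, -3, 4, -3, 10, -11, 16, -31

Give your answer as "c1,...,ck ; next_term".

0,1,-2 ; 38

  a_3 = 0·-3 + 1·0 + -2·-2 = 4
  a_4 = 0·4 + 1·-3 + -2·0 = -3
  a_5 = 0·-3 + 1·4 + -2·-3 = 10
  a_6 = 0·10 + 1·-3 + -2·4 = -11
  a_7 = 0·-11 + 1·10 + -2·-3 = 16
  a_8 = 0·16 + 1·-11 + -2·10 = -31
  a_9 = 0·-31 + 1·16 + -2·-11 = 38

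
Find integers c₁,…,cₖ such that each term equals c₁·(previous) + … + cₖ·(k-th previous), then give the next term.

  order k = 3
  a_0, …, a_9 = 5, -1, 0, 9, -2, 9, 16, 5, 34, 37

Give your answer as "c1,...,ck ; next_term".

  a_3 = 0·0 + 1·-1 + 2·5 = 9
  a_4 = 0·9 + 1·0 + 2·-1 = -2
  a_5 = 0·-2 + 1·9 + 2·0 = 9
  a_6 = 0·9 + 1·-2 + 2·9 = 16
  a_7 = 0·16 + 1·9 + 2·-2 = 5
  a_8 = 0·5 + 1·16 + 2·9 = 34
  a_9 = 0·34 + 1·5 + 2·16 = 37
  a_10 = 0·37 + 1·34 + 2·5 = 44

0,1,2 ; 44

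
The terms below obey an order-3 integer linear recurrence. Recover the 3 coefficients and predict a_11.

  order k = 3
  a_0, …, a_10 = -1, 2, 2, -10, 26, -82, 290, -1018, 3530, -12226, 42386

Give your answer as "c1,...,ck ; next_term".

  a_3 = -4·2 + -3·2 + -4·-1 = -10
  a_4 = -4·-10 + -3·2 + -4·2 = 26
  a_5 = -4·26 + -3·-10 + -4·2 = -82
  a_6 = -4·-82 + -3·26 + -4·-10 = 290
  a_7 = -4·290 + -3·-82 + -4·26 = -1018
  a_8 = -4·-1018 + -3·290 + -4·-82 = 3530
  a_9 = -4·3530 + -3·-1018 + -4·290 = -12226
  a_10 = -4·-12226 + -3·3530 + -4·-1018 = 42386
  a_11 = -4·42386 + -3·-12226 + -4·3530 = -146986

-4,-3,-4 ; -146986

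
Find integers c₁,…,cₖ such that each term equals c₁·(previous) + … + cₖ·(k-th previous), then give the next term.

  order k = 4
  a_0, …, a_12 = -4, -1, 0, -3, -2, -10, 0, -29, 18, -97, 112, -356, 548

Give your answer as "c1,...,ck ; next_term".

0,3,-2,1 ; -1389

  a_4 = 0·-3 + 3·0 + -2·-1 + 1·-4 = -2
  a_5 = 0·-2 + 3·-3 + -2·0 + 1·-1 = -10
  a_6 = 0·-10 + 3·-2 + -2·-3 + 1·0 = 0
  a_7 = 0·0 + 3·-10 + -2·-2 + 1·-3 = -29
  a_8 = 0·-29 + 3·0 + -2·-10 + 1·-2 = 18
  a_9 = 0·18 + 3·-29 + -2·0 + 1·-10 = -97
  a_10 = 0·-97 + 3·18 + -2·-29 + 1·0 = 112
  a_11 = 0·112 + 3·-97 + -2·18 + 1·-29 = -356
  a_12 = 0·-356 + 3·112 + -2·-97 + 1·18 = 548
  a_13 = 0·548 + 3·-356 + -2·112 + 1·-97 = -1389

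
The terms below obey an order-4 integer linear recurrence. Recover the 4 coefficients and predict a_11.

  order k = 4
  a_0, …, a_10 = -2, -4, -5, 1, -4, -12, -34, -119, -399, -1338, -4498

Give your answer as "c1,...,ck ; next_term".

  a_4 = 3·1 + 1·-5 + 1·-4 + -1·-2 = -4
  a_5 = 3·-4 + 1·1 + 1·-5 + -1·-4 = -12
  a_6 = 3·-12 + 1·-4 + 1·1 + -1·-5 = -34
  a_7 = 3·-34 + 1·-12 + 1·-4 + -1·1 = -119
  a_8 = 3·-119 + 1·-34 + 1·-12 + -1·-4 = -399
  a_9 = 3·-399 + 1·-119 + 1·-34 + -1·-12 = -1338
  a_10 = 3·-1338 + 1·-399 + 1·-119 + -1·-34 = -4498
  a_11 = 3·-4498 + 1·-1338 + 1·-399 + -1·-119 = -15112

3,1,1,-1 ; -15112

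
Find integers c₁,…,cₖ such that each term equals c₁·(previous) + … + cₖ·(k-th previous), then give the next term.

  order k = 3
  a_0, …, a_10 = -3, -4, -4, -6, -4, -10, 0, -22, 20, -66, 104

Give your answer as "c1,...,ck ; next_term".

  a_3 = 0·-4 + 3·-4 + -2·-3 = -6
  a_4 = 0·-6 + 3·-4 + -2·-4 = -4
  a_5 = 0·-4 + 3·-6 + -2·-4 = -10
  a_6 = 0·-10 + 3·-4 + -2·-6 = 0
  a_7 = 0·0 + 3·-10 + -2·-4 = -22
  a_8 = 0·-22 + 3·0 + -2·-10 = 20
  a_9 = 0·20 + 3·-22 + -2·0 = -66
  a_10 = 0·-66 + 3·20 + -2·-22 = 104
  a_11 = 0·104 + 3·-66 + -2·20 = -238

0,3,-2 ; -238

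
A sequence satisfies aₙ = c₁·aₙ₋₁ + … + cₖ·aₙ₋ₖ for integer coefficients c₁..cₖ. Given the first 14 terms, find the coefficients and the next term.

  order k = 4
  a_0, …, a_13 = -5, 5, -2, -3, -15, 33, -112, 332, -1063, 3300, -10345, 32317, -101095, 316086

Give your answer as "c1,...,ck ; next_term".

-2,3,-1,2 ; -988464

  a_4 = -2·-3 + 3·-2 + -1·5 + 2·-5 = -15
  a_5 = -2·-15 + 3·-3 + -1·-2 + 2·5 = 33
  a_6 = -2·33 + 3·-15 + -1·-3 + 2·-2 = -112
  a_7 = -2·-112 + 3·33 + -1·-15 + 2·-3 = 332
  a_8 = -2·332 + 3·-112 + -1·33 + 2·-15 = -1063
  a_9 = -2·-1063 + 3·332 + -1·-112 + 2·33 = 3300
  a_10 = -2·3300 + 3·-1063 + -1·332 + 2·-112 = -10345
  a_11 = -2·-10345 + 3·3300 + -1·-1063 + 2·332 = 32317
  a_12 = -2·32317 + 3·-10345 + -1·3300 + 2·-1063 = -101095
  a_13 = -2·-101095 + 3·32317 + -1·-10345 + 2·3300 = 316086
  a_14 = -2·316086 + 3·-101095 + -1·32317 + 2·-10345 = -988464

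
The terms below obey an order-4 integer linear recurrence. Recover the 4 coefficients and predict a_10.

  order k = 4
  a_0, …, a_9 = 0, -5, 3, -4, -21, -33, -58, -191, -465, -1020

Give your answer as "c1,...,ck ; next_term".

1,1,4,4 ; -2481

  a_4 = 1·-4 + 1·3 + 4·-5 + 4·0 = -21
  a_5 = 1·-21 + 1·-4 + 4·3 + 4·-5 = -33
  a_6 = 1·-33 + 1·-21 + 4·-4 + 4·3 = -58
  a_7 = 1·-58 + 1·-33 + 4·-21 + 4·-4 = -191
  a_8 = 1·-191 + 1·-58 + 4·-33 + 4·-21 = -465
  a_9 = 1·-465 + 1·-191 + 4·-58 + 4·-33 = -1020
  a_10 = 1·-1020 + 1·-465 + 4·-191 + 4·-58 = -2481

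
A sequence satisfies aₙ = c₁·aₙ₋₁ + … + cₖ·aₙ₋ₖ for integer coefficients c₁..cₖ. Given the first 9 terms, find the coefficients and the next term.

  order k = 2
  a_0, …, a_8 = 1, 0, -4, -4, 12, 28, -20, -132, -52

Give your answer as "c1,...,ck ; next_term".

  a_2 = 1·0 + -4·1 = -4
  a_3 = 1·-4 + -4·0 = -4
  a_4 = 1·-4 + -4·-4 = 12
  a_5 = 1·12 + -4·-4 = 28
  a_6 = 1·28 + -4·12 = -20
  a_7 = 1·-20 + -4·28 = -132
  a_8 = 1·-132 + -4·-20 = -52
  a_9 = 1·-52 + -4·-132 = 476

1,-4 ; 476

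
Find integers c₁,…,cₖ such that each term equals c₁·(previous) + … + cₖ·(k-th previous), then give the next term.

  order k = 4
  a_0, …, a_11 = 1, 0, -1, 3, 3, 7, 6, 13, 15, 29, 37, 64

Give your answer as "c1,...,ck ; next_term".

1,1,-1,1 ; 87

  a_4 = 1·3 + 1·-1 + -1·0 + 1·1 = 3
  a_5 = 1·3 + 1·3 + -1·-1 + 1·0 = 7
  a_6 = 1·7 + 1·3 + -1·3 + 1·-1 = 6
  a_7 = 1·6 + 1·7 + -1·3 + 1·3 = 13
  a_8 = 1·13 + 1·6 + -1·7 + 1·3 = 15
  a_9 = 1·15 + 1·13 + -1·6 + 1·7 = 29
  a_10 = 1·29 + 1·15 + -1·13 + 1·6 = 37
  a_11 = 1·37 + 1·29 + -1·15 + 1·13 = 64
  a_12 = 1·64 + 1·37 + -1·29 + 1·15 = 87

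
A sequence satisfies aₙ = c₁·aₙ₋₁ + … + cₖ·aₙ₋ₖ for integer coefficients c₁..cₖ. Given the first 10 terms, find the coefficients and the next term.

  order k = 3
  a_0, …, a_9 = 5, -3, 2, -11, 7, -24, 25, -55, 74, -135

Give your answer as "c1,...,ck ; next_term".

  a_3 = 0·2 + 2·-3 + -1·5 = -11
  a_4 = 0·-11 + 2·2 + -1·-3 = 7
  a_5 = 0·7 + 2·-11 + -1·2 = -24
  a_6 = 0·-24 + 2·7 + -1·-11 = 25
  a_7 = 0·25 + 2·-24 + -1·7 = -55
  a_8 = 0·-55 + 2·25 + -1·-24 = 74
  a_9 = 0·74 + 2·-55 + -1·25 = -135
  a_10 = 0·-135 + 2·74 + -1·-55 = 203

0,2,-1 ; 203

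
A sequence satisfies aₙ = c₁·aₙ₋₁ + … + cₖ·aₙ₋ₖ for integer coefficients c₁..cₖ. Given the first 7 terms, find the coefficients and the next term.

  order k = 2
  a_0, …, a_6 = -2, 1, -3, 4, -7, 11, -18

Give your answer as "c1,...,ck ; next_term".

-1,1 ; 29

  a_2 = -1·1 + 1·-2 = -3
  a_3 = -1·-3 + 1·1 = 4
  a_4 = -1·4 + 1·-3 = -7
  a_5 = -1·-7 + 1·4 = 11
  a_6 = -1·11 + 1·-7 = -18
  a_7 = -1·-18 + 1·11 = 29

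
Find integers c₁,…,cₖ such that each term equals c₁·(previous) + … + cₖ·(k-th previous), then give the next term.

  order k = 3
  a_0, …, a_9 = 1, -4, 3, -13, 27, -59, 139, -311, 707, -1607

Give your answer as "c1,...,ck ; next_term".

-1,2,-2 ; 3643

  a_3 = -1·3 + 2·-4 + -2·1 = -13
  a_4 = -1·-13 + 2·3 + -2·-4 = 27
  a_5 = -1·27 + 2·-13 + -2·3 = -59
  a_6 = -1·-59 + 2·27 + -2·-13 = 139
  a_7 = -1·139 + 2·-59 + -2·27 = -311
  a_8 = -1·-311 + 2·139 + -2·-59 = 707
  a_9 = -1·707 + 2·-311 + -2·139 = -1607
  a_10 = -1·-1607 + 2·707 + -2·-311 = 3643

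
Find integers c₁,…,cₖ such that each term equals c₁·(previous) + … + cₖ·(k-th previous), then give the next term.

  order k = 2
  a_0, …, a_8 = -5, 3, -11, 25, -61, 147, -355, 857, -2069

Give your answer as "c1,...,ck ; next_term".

-2,1 ; 4995

  a_2 = -2·3 + 1·-5 = -11
  a_3 = -2·-11 + 1·3 = 25
  a_4 = -2·25 + 1·-11 = -61
  a_5 = -2·-61 + 1·25 = 147
  a_6 = -2·147 + 1·-61 = -355
  a_7 = -2·-355 + 1·147 = 857
  a_8 = -2·857 + 1·-355 = -2069
  a_9 = -2·-2069 + 1·857 = 4995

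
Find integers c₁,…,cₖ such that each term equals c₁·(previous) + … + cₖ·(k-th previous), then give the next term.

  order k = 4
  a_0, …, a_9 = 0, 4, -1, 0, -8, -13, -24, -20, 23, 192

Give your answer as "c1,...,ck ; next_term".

4,-4,-3,4 ; 640

  a_4 = 4·0 + -4·-1 + -3·4 + 4·0 = -8
  a_5 = 4·-8 + -4·0 + -3·-1 + 4·4 = -13
  a_6 = 4·-13 + -4·-8 + -3·0 + 4·-1 = -24
  a_7 = 4·-24 + -4·-13 + -3·-8 + 4·0 = -20
  a_8 = 4·-20 + -4·-24 + -3·-13 + 4·-8 = 23
  a_9 = 4·23 + -4·-20 + -3·-24 + 4·-13 = 192
  a_10 = 4·192 + -4·23 + -3·-20 + 4·-24 = 640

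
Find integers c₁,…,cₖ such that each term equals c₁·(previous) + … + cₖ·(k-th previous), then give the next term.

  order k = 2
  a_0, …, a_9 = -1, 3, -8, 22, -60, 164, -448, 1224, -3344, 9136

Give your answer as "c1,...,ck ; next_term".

-2,2 ; -24960

  a_2 = -2·3 + 2·-1 = -8
  a_3 = -2·-8 + 2·3 = 22
  a_4 = -2·22 + 2·-8 = -60
  a_5 = -2·-60 + 2·22 = 164
  a_6 = -2·164 + 2·-60 = -448
  a_7 = -2·-448 + 2·164 = 1224
  a_8 = -2·1224 + 2·-448 = -3344
  a_9 = -2·-3344 + 2·1224 = 9136
  a_10 = -2·9136 + 2·-3344 = -24960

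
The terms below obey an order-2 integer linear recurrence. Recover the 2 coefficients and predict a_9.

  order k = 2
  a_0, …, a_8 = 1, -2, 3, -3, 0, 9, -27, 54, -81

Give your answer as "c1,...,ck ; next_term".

-3,-3 ; 81

  a_2 = -3·-2 + -3·1 = 3
  a_3 = -3·3 + -3·-2 = -3
  a_4 = -3·-3 + -3·3 = 0
  a_5 = -3·0 + -3·-3 = 9
  a_6 = -3·9 + -3·0 = -27
  a_7 = -3·-27 + -3·9 = 54
  a_8 = -3·54 + -3·-27 = -81
  a_9 = -3·-81 + -3·54 = 81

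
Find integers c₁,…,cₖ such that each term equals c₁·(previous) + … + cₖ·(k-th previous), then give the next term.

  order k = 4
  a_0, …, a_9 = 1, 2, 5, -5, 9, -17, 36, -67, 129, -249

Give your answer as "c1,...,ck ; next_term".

-1,1,-1,1 ; 481

  a_4 = -1·-5 + 1·5 + -1·2 + 1·1 = 9
  a_5 = -1·9 + 1·-5 + -1·5 + 1·2 = -17
  a_6 = -1·-17 + 1·9 + -1·-5 + 1·5 = 36
  a_7 = -1·36 + 1·-17 + -1·9 + 1·-5 = -67
  a_8 = -1·-67 + 1·36 + -1·-17 + 1·9 = 129
  a_9 = -1·129 + 1·-67 + -1·36 + 1·-17 = -249
  a_10 = -1·-249 + 1·129 + -1·-67 + 1·36 = 481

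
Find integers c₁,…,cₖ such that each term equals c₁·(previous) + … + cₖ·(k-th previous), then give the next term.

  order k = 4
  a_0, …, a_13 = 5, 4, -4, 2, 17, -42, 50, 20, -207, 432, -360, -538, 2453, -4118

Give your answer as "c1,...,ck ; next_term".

-2,-2,2,1 ; 1894

  a_4 = -2·2 + -2·-4 + 2·4 + 1·5 = 17
  a_5 = -2·17 + -2·2 + 2·-4 + 1·4 = -42
  a_6 = -2·-42 + -2·17 + 2·2 + 1·-4 = 50
  a_7 = -2·50 + -2·-42 + 2·17 + 1·2 = 20
  a_8 = -2·20 + -2·50 + 2·-42 + 1·17 = -207
  a_9 = -2·-207 + -2·20 + 2·50 + 1·-42 = 432
  a_10 = -2·432 + -2·-207 + 2·20 + 1·50 = -360
  a_11 = -2·-360 + -2·432 + 2·-207 + 1·20 = -538
  a_12 = -2·-538 + -2·-360 + 2·432 + 1·-207 = 2453
  a_13 = -2·2453 + -2·-538 + 2·-360 + 1·432 = -4118
  a_14 = -2·-4118 + -2·2453 + 2·-538 + 1·-360 = 1894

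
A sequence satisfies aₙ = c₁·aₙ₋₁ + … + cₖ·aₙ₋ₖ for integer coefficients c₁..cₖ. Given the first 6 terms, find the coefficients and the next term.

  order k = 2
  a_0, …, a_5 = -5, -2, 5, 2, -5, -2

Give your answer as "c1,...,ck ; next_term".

0,-1 ; 5

  a_2 = 0·-2 + -1·-5 = 5
  a_3 = 0·5 + -1·-2 = 2
  a_4 = 0·2 + -1·5 = -5
  a_5 = 0·-5 + -1·2 = -2
  a_6 = 0·-2 + -1·-5 = 5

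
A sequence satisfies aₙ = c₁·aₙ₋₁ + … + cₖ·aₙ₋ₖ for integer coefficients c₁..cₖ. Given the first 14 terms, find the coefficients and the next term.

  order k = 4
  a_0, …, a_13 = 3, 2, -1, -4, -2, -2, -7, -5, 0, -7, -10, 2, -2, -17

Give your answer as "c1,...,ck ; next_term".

1,-1,2,-1 ; -1

  a_4 = 1·-4 + -1·-1 + 2·2 + -1·3 = -2
  a_5 = 1·-2 + -1·-4 + 2·-1 + -1·2 = -2
  a_6 = 1·-2 + -1·-2 + 2·-4 + -1·-1 = -7
  a_7 = 1·-7 + -1·-2 + 2·-2 + -1·-4 = -5
  a_8 = 1·-5 + -1·-7 + 2·-2 + -1·-2 = 0
  a_9 = 1·0 + -1·-5 + 2·-7 + -1·-2 = -7
  a_10 = 1·-7 + -1·0 + 2·-5 + -1·-7 = -10
  a_11 = 1·-10 + -1·-7 + 2·0 + -1·-5 = 2
  a_12 = 1·2 + -1·-10 + 2·-7 + -1·0 = -2
  a_13 = 1·-2 + -1·2 + 2·-10 + -1·-7 = -17
  a_14 = 1·-17 + -1·-2 + 2·2 + -1·-10 = -1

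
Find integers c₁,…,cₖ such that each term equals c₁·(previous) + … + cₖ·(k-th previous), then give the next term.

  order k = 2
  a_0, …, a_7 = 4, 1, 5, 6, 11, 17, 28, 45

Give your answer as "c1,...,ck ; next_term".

1,1 ; 73

  a_2 = 1·1 + 1·4 = 5
  a_3 = 1·5 + 1·1 = 6
  a_4 = 1·6 + 1·5 = 11
  a_5 = 1·11 + 1·6 = 17
  a_6 = 1·17 + 1·11 = 28
  a_7 = 1·28 + 1·17 = 45
  a_8 = 1·45 + 1·28 = 73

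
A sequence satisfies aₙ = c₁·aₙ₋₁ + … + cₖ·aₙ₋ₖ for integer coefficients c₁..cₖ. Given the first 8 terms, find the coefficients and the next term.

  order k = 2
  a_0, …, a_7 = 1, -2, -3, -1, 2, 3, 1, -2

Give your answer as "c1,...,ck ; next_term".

  a_2 = 1·-2 + -1·1 = -3
  a_3 = 1·-3 + -1·-2 = -1
  a_4 = 1·-1 + -1·-3 = 2
  a_5 = 1·2 + -1·-1 = 3
  a_6 = 1·3 + -1·2 = 1
  a_7 = 1·1 + -1·3 = -2
  a_8 = 1·-2 + -1·1 = -3

1,-1 ; -3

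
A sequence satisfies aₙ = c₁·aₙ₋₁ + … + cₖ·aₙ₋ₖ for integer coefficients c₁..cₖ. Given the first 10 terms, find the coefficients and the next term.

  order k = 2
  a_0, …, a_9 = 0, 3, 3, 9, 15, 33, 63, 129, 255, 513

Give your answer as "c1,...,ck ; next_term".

1,2 ; 1023

  a_2 = 1·3 + 2·0 = 3
  a_3 = 1·3 + 2·3 = 9
  a_4 = 1·9 + 2·3 = 15
  a_5 = 1·15 + 2·9 = 33
  a_6 = 1·33 + 2·15 = 63
  a_7 = 1·63 + 2·33 = 129
  a_8 = 1·129 + 2·63 = 255
  a_9 = 1·255 + 2·129 = 513
  a_10 = 1·513 + 2·255 = 1023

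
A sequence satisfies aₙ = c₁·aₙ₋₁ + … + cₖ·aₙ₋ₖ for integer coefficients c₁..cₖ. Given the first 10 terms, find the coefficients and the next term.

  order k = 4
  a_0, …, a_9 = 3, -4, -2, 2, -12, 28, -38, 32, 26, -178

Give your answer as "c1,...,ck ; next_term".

  a_4 = -2·2 + -1·-2 + 1·-4 + -2·3 = -12
  a_5 = -2·-12 + -1·2 + 1·-2 + -2·-4 = 28
  a_6 = -2·28 + -1·-12 + 1·2 + -2·-2 = -38
  a_7 = -2·-38 + -1·28 + 1·-12 + -2·2 = 32
  a_8 = -2·32 + -1·-38 + 1·28 + -2·-12 = 26
  a_9 = -2·26 + -1·32 + 1·-38 + -2·28 = -178
  a_10 = -2·-178 + -1·26 + 1·32 + -2·-38 = 438

-2,-1,1,-2 ; 438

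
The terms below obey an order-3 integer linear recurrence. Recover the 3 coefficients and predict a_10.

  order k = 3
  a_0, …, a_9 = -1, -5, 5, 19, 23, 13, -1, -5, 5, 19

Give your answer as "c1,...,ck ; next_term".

  a_3 = 2·5 + -2·-5 + 1·-1 = 19
  a_4 = 2·19 + -2·5 + 1·-5 = 23
  a_5 = 2·23 + -2·19 + 1·5 = 13
  a_6 = 2·13 + -2·23 + 1·19 = -1
  a_7 = 2·-1 + -2·13 + 1·23 = -5
  a_8 = 2·-5 + -2·-1 + 1·13 = 5
  a_9 = 2·5 + -2·-5 + 1·-1 = 19
  a_10 = 2·19 + -2·5 + 1·-5 = 23

2,-2,1 ; 23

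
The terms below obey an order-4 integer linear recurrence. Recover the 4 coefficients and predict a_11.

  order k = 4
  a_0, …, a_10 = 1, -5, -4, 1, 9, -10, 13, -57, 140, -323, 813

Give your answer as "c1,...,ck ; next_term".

  a_4 = -1·1 + 2·-4 + -3·-5 + 3·1 = 9
  a_5 = -1·9 + 2·1 + -3·-4 + 3·-5 = -10
  a_6 = -1·-10 + 2·9 + -3·1 + 3·-4 = 13
  a_7 = -1·13 + 2·-10 + -3·9 + 3·1 = -57
  a_8 = -1·-57 + 2·13 + -3·-10 + 3·9 = 140
  a_9 = -1·140 + 2·-57 + -3·13 + 3·-10 = -323
  a_10 = -1·-323 + 2·140 + -3·-57 + 3·13 = 813
  a_11 = -1·813 + 2·-323 + -3·140 + 3·-57 = -2050

-1,2,-3,3 ; -2050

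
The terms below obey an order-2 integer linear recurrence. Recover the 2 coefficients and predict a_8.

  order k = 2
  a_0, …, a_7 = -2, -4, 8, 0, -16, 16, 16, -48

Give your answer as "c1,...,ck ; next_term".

-1,-2 ; 16

  a_2 = -1·-4 + -2·-2 = 8
  a_3 = -1·8 + -2·-4 = 0
  a_4 = -1·0 + -2·8 = -16
  a_5 = -1·-16 + -2·0 = 16
  a_6 = -1·16 + -2·-16 = 16
  a_7 = -1·16 + -2·16 = -48
  a_8 = -1·-48 + -2·16 = 16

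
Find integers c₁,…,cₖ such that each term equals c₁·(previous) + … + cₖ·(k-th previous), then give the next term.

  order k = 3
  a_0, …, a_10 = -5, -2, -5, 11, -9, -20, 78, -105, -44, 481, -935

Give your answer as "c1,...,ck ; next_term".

-2,-3,1 ; 383

  a_3 = -2·-5 + -3·-2 + 1·-5 = 11
  a_4 = -2·11 + -3·-5 + 1·-2 = -9
  a_5 = -2·-9 + -3·11 + 1·-5 = -20
  a_6 = -2·-20 + -3·-9 + 1·11 = 78
  a_7 = -2·78 + -3·-20 + 1·-9 = -105
  a_8 = -2·-105 + -3·78 + 1·-20 = -44
  a_9 = -2·-44 + -3·-105 + 1·78 = 481
  a_10 = -2·481 + -3·-44 + 1·-105 = -935
  a_11 = -2·-935 + -3·481 + 1·-44 = 383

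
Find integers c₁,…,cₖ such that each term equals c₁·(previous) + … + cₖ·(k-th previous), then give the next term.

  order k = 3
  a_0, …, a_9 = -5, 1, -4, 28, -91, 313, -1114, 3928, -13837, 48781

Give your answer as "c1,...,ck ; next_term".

  a_3 = -3·-4 + 1·1 + -3·-5 = 28
  a_4 = -3·28 + 1·-4 + -3·1 = -91
  a_5 = -3·-91 + 1·28 + -3·-4 = 313
  a_6 = -3·313 + 1·-91 + -3·28 = -1114
  a_7 = -3·-1114 + 1·313 + -3·-91 = 3928
  a_8 = -3·3928 + 1·-1114 + -3·313 = -13837
  a_9 = -3·-13837 + 1·3928 + -3·-1114 = 48781
  a_10 = -3·48781 + 1·-13837 + -3·3928 = -171964

-3,1,-3 ; -171964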